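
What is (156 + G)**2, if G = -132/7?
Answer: 921600/49 ≈ 18808.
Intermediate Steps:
G = -132/7 (G = -132*1/7 = -132/7 ≈ -18.857)
(156 + G)**2 = (156 - 132/7)**2 = (960/7)**2 = 921600/49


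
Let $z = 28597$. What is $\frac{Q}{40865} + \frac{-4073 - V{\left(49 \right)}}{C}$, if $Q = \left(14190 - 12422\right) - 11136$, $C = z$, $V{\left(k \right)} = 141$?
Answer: $- \frac{440101806}{1168616405} \approx -0.3766$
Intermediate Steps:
$C = 28597$
$Q = -9368$ ($Q = 1768 - 11136 = -9368$)
$\frac{Q}{40865} + \frac{-4073 - V{\left(49 \right)}}{C} = - \frac{9368}{40865} + \frac{-4073 - 141}{28597} = \left(-9368\right) \frac{1}{40865} + \left(-4073 - 141\right) \frac{1}{28597} = - \frac{9368}{40865} - \frac{4214}{28597} = - \frac{440101806}{1168616405}$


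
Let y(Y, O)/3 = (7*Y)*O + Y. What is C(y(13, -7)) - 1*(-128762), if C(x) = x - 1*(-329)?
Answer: 127219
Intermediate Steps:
y(Y, O) = 3*Y + 21*O*Y (y(Y, O) = 3*((7*Y)*O + Y) = 3*(7*O*Y + Y) = 3*(Y + 7*O*Y) = 3*Y + 21*O*Y)
C(x) = 329 + x (C(x) = x + 329 = 329 + x)
C(y(13, -7)) - 1*(-128762) = (329 + 3*13*(1 + 7*(-7))) - 1*(-128762) = (329 + 3*13*(1 - 49)) + 128762 = (329 + 3*13*(-48)) + 128762 = (329 - 1872) + 128762 = -1543 + 128762 = 127219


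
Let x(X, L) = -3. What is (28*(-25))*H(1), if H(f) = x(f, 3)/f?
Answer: 2100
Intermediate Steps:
H(f) = -3/f
(28*(-25))*H(1) = (28*(-25))*(-3/1) = -(-2100) = -700*(-3) = 2100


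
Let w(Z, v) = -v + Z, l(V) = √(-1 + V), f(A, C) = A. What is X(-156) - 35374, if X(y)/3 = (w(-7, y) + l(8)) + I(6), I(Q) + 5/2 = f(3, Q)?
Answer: -69851/2 + 3*√7 ≈ -34918.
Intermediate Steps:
I(Q) = ½ (I(Q) = -5/2 + 3 = ½)
w(Z, v) = Z - v
X(y) = -39/2 - 3*y + 3*√7 (X(y) = 3*(((-7 - y) + √(-1 + 8)) + ½) = 3*(((-7 - y) + √7) + ½) = 3*((-7 + √7 - y) + ½) = 3*(-13/2 + √7 - y) = -39/2 - 3*y + 3*√7)
X(-156) - 35374 = (-39/2 - 3*(-156) + 3*√7) - 35374 = (-39/2 + 468 + 3*√7) - 35374 = (897/2 + 3*√7) - 35374 = -69851/2 + 3*√7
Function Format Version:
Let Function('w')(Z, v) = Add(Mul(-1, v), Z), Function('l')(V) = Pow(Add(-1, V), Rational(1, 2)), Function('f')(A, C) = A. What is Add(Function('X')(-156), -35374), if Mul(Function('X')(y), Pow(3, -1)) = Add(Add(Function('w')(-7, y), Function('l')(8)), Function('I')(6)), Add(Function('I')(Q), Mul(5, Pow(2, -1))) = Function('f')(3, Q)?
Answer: Add(Rational(-69851, 2), Mul(3, Pow(7, Rational(1, 2)))) ≈ -34918.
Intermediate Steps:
Function('I')(Q) = Rational(1, 2) (Function('I')(Q) = Add(Rational(-5, 2), 3) = Rational(1, 2))
Function('w')(Z, v) = Add(Z, Mul(-1, v))
Function('X')(y) = Add(Rational(-39, 2), Mul(-3, y), Mul(3, Pow(7, Rational(1, 2)))) (Function('X')(y) = Mul(3, Add(Add(Add(-7, Mul(-1, y)), Pow(Add(-1, 8), Rational(1, 2))), Rational(1, 2))) = Mul(3, Add(Add(Add(-7, Mul(-1, y)), Pow(7, Rational(1, 2))), Rational(1, 2))) = Mul(3, Add(Add(-7, Pow(7, Rational(1, 2)), Mul(-1, y)), Rational(1, 2))) = Mul(3, Add(Rational(-13, 2), Pow(7, Rational(1, 2)), Mul(-1, y))) = Add(Rational(-39, 2), Mul(-3, y), Mul(3, Pow(7, Rational(1, 2)))))
Add(Function('X')(-156), -35374) = Add(Add(Rational(-39, 2), Mul(-3, -156), Mul(3, Pow(7, Rational(1, 2)))), -35374) = Add(Add(Rational(-39, 2), 468, Mul(3, Pow(7, Rational(1, 2)))), -35374) = Add(Add(Rational(897, 2), Mul(3, Pow(7, Rational(1, 2)))), -35374) = Add(Rational(-69851, 2), Mul(3, Pow(7, Rational(1, 2))))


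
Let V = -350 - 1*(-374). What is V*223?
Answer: 5352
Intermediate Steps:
V = 24 (V = -350 + 374 = 24)
V*223 = 24*223 = 5352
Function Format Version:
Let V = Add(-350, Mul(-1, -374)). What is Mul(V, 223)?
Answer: 5352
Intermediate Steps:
V = 24 (V = Add(-350, 374) = 24)
Mul(V, 223) = Mul(24, 223) = 5352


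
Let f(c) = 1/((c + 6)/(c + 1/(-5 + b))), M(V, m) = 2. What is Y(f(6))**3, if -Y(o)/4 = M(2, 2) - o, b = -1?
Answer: -1295029/5832 ≈ -222.06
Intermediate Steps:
f(c) = (-1/6 + c)/(6 + c) (f(c) = 1/((c + 6)/(c + 1/(-5 - 1))) = 1/((6 + c)/(c + 1/(-6))) = 1/((6 + c)/(c - 1/6)) = 1/((6 + c)/(-1/6 + c)) = (-1/6 + c)/(6 + c))
Y(o) = -8 + 4*o (Y(o) = -4*(2 - o) = -8 + 4*o)
Y(f(6))**3 = (-8 + 4*((-1/6 + 6)/(6 + 6)))**3 = (-8 + 4*((35/6)/12))**3 = (-8 + 4*((1/12)*(35/6)))**3 = (-8 + 4*(35/72))**3 = (-8 + 35/18)**3 = (-109/18)**3 = -1295029/5832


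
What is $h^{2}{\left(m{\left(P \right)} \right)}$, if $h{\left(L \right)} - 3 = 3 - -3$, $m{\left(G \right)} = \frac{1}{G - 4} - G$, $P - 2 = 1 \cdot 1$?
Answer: $81$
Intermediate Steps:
$P = 3$ ($P = 2 + 1 \cdot 1 = 2 + 1 = 3$)
$m{\left(G \right)} = \frac{1}{-4 + G} - G$
$h{\left(L \right)} = 9$ ($h{\left(L \right)} = 3 + \left(3 - -3\right) = 3 + \left(3 + 3\right) = 3 + 6 = 9$)
$h^{2}{\left(m{\left(P \right)} \right)} = 9^{2} = 81$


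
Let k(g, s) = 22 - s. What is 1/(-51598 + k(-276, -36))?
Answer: -1/51540 ≈ -1.9402e-5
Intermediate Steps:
1/(-51598 + k(-276, -36)) = 1/(-51598 + (22 - 1*(-36))) = 1/(-51598 + (22 + 36)) = 1/(-51598 + 58) = 1/(-51540) = -1/51540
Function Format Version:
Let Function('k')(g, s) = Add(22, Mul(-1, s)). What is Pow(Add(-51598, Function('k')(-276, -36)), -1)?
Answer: Rational(-1, 51540) ≈ -1.9402e-5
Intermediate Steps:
Pow(Add(-51598, Function('k')(-276, -36)), -1) = Pow(Add(-51598, Add(22, Mul(-1, -36))), -1) = Pow(Add(-51598, Add(22, 36)), -1) = Pow(Add(-51598, 58), -1) = Pow(-51540, -1) = Rational(-1, 51540)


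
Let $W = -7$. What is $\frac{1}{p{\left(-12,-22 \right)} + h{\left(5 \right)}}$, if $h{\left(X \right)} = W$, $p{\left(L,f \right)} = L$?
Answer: $- \frac{1}{19} \approx -0.052632$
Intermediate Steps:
$h{\left(X \right)} = -7$
$\frac{1}{p{\left(-12,-22 \right)} + h{\left(5 \right)}} = \frac{1}{-12 - 7} = \frac{1}{-19} = - \frac{1}{19}$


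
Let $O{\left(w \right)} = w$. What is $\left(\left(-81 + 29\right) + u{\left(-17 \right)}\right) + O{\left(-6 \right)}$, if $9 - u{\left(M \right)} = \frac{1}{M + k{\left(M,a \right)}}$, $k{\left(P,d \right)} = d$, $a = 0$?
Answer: $- \frac{832}{17} \approx -48.941$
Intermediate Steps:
$u{\left(M \right)} = 9 - \frac{1}{M}$ ($u{\left(M \right)} = 9 - \frac{1}{M + 0} = 9 - \frac{1}{M}$)
$\left(\left(-81 + 29\right) + u{\left(-17 \right)}\right) + O{\left(-6 \right)} = \left(\left(-81 + 29\right) + \left(9 - \frac{1}{-17}\right)\right) - 6 = \left(-52 + \left(9 - - \frac{1}{17}\right)\right) - 6 = \left(-52 + \left(9 + \frac{1}{17}\right)\right) - 6 = \left(-52 + \frac{154}{17}\right) - 6 = - \frac{730}{17} - 6 = - \frac{832}{17}$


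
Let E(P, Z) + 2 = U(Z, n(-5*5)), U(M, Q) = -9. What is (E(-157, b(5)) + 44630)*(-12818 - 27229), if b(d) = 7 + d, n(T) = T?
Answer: -1786857093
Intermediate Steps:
E(P, Z) = -11 (E(P, Z) = -2 - 9 = -11)
(E(-157, b(5)) + 44630)*(-12818 - 27229) = (-11 + 44630)*(-12818 - 27229) = 44619*(-40047) = -1786857093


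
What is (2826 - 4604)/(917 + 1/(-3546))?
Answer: -6304788/3251681 ≈ -1.9389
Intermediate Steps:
(2826 - 4604)/(917 + 1/(-3546)) = -1778/(917 - 1/3546) = -1778/3251681/3546 = -1778*3546/3251681 = -6304788/3251681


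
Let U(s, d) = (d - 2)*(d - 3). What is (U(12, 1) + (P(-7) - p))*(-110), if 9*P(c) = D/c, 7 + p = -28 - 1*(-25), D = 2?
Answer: -82940/63 ≈ -1316.5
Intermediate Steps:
U(s, d) = (-3 + d)*(-2 + d) (U(s, d) = (-2 + d)*(-3 + d) = (-3 + d)*(-2 + d))
p = -10 (p = -7 + (-28 - 1*(-25)) = -7 + (-28 + 25) = -7 - 3 = -10)
P(c) = 2/(9*c) (P(c) = (2/c)/9 = 2/(9*c))
(U(12, 1) + (P(-7) - p))*(-110) = ((6 + 1**2 - 5*1) + ((2/9)/(-7) - 1*(-10)))*(-110) = ((6 + 1 - 5) + ((2/9)*(-1/7) + 10))*(-110) = (2 + (-2/63 + 10))*(-110) = (2 + 628/63)*(-110) = (754/63)*(-110) = -82940/63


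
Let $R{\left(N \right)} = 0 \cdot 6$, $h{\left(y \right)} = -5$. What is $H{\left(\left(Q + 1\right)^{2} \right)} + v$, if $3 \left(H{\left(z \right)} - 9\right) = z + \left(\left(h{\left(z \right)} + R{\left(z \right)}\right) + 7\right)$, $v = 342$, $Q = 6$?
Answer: $368$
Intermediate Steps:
$R{\left(N \right)} = 0$
$H{\left(z \right)} = \frac{29}{3} + \frac{z}{3}$ ($H{\left(z \right)} = 9 + \frac{z + \left(\left(-5 + 0\right) + 7\right)}{3} = 9 + \frac{z + \left(-5 + 7\right)}{3} = 9 + \frac{z + 2}{3} = 9 + \frac{2 + z}{3} = 9 + \left(\frac{2}{3} + \frac{z}{3}\right) = \frac{29}{3} + \frac{z}{3}$)
$H{\left(\left(Q + 1\right)^{2} \right)} + v = \left(\frac{29}{3} + \frac{\left(6 + 1\right)^{2}}{3}\right) + 342 = \left(\frac{29}{3} + \frac{7^{2}}{3}\right) + 342 = \left(\frac{29}{3} + \frac{1}{3} \cdot 49\right) + 342 = \left(\frac{29}{3} + \frac{49}{3}\right) + 342 = 26 + 342 = 368$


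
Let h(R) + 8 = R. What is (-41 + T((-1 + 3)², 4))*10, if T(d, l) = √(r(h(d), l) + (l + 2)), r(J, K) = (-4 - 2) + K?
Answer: -390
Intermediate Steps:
h(R) = -8 + R
r(J, K) = -6 + K
T(d, l) = √(-4 + 2*l) (T(d, l) = √((-6 + l) + (l + 2)) = √((-6 + l) + (2 + l)) = √(-4 + 2*l))
(-41 + T((-1 + 3)², 4))*10 = (-41 + √(-4 + 2*4))*10 = (-41 + √(-4 + 8))*10 = (-41 + √4)*10 = (-41 + 2)*10 = -39*10 = -390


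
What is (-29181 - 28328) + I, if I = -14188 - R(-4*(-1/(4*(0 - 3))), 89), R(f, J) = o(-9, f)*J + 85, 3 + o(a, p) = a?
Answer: -70714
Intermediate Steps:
o(a, p) = -3 + a
R(f, J) = 85 - 12*J (R(f, J) = (-3 - 9)*J + 85 = -12*J + 85 = 85 - 12*J)
I = -13205 (I = -14188 - (85 - 12*89) = -14188 - (85 - 1068) = -14188 - 1*(-983) = -14188 + 983 = -13205)
(-29181 - 28328) + I = (-29181 - 28328) - 13205 = -57509 - 13205 = -70714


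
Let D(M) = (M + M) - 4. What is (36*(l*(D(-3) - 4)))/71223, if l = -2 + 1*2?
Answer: 0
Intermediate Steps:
D(M) = -4 + 2*M (D(M) = 2*M - 4 = -4 + 2*M)
l = 0 (l = -2 + 2 = 0)
(36*(l*(D(-3) - 4)))/71223 = (36*(0*((-4 + 2*(-3)) - 4)))/71223 = (36*(0*((-4 - 6) - 4)))*(1/71223) = (36*(0*(-10 - 4)))*(1/71223) = (36*(0*(-14)))*(1/71223) = (36*0)*(1/71223) = 0*(1/71223) = 0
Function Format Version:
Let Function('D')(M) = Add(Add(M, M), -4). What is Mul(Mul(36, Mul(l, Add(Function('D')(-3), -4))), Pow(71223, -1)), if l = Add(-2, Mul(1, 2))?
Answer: 0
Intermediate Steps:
Function('D')(M) = Add(-4, Mul(2, M)) (Function('D')(M) = Add(Mul(2, M), -4) = Add(-4, Mul(2, M)))
l = 0 (l = Add(-2, 2) = 0)
Mul(Mul(36, Mul(l, Add(Function('D')(-3), -4))), Pow(71223, -1)) = Mul(Mul(36, Mul(0, Add(Add(-4, Mul(2, -3)), -4))), Pow(71223, -1)) = Mul(Mul(36, Mul(0, Add(Add(-4, -6), -4))), Rational(1, 71223)) = Mul(Mul(36, Mul(0, Add(-10, -4))), Rational(1, 71223)) = Mul(Mul(36, Mul(0, -14)), Rational(1, 71223)) = Mul(Mul(36, 0), Rational(1, 71223)) = Mul(0, Rational(1, 71223)) = 0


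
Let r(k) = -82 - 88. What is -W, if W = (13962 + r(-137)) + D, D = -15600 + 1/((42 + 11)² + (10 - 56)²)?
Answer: 8904399/4925 ≈ 1808.0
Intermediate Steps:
r(k) = -170
D = -76829999/4925 (D = -15600 + 1/(53² + (-46)²) = -15600 + 1/(2809 + 2116) = -15600 + 1/4925 = -76829999/4925 ≈ -15600.)
W = -8904399/4925 (W = (13962 - 170) - 76829999/4925 = 13792 - 76829999/4925 = -8904399/4925 ≈ -1808.0)
-W = -1*(-8904399/4925) = 8904399/4925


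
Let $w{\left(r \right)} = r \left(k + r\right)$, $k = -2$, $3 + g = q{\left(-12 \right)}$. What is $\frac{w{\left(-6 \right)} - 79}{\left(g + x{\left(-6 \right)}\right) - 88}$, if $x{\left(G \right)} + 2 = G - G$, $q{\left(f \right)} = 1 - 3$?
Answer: $\frac{31}{95} \approx 0.32632$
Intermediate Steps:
$q{\left(f \right)} = -2$ ($q{\left(f \right)} = 1 - 3 = -2$)
$x{\left(G \right)} = -2$ ($x{\left(G \right)} = -2 + \left(G - G\right) = -2 + 0 = -2$)
$g = -5$ ($g = -3 - 2 = -5$)
$w{\left(r \right)} = r \left(-2 + r\right)$
$\frac{w{\left(-6 \right)} - 79}{\left(g + x{\left(-6 \right)}\right) - 88} = \frac{- 6 \left(-2 - 6\right) - 79}{\left(-5 - 2\right) - 88} = \frac{\left(-6\right) \left(-8\right) - 79}{-7 - 88} = \frac{48 - 79}{-95} = \left(-31\right) \left(- \frac{1}{95}\right) = \frac{31}{95}$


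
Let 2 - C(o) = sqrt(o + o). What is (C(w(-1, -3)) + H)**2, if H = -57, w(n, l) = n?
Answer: (55 + I*sqrt(2))**2 ≈ 3023.0 + 155.56*I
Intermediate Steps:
C(o) = 2 - sqrt(2)*sqrt(o) (C(o) = 2 - sqrt(o + o) = 2 - sqrt(2*o) = 2 - sqrt(2)*sqrt(o))
(C(w(-1, -3)) + H)**2 = ((2 - sqrt(2)*sqrt(-1)) - 57)**2 = ((2 - sqrt(2)*I) - 57)**2 = ((2 - I*sqrt(2)) - 57)**2 = (-55 - I*sqrt(2))**2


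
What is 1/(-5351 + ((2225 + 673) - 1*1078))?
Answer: -1/3531 ≈ -0.00028321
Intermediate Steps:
1/(-5351 + ((2225 + 673) - 1*1078)) = 1/(-5351 + (2898 - 1078)) = 1/(-5351 + 1820) = 1/(-3531) = -1/3531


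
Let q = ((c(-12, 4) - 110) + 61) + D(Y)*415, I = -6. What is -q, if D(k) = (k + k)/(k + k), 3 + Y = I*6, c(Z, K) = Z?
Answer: -354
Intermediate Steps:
Y = -39 (Y = -3 - 6*6 = -3 - 36 = -39)
D(k) = 1 (D(k) = (2*k)/((2*k)) = (2*k)*(1/(2*k)) = 1)
q = 354 (q = ((-12 - 110) + 61) + 1*415 = (-122 + 61) + 415 = -61 + 415 = 354)
-q = -1*354 = -354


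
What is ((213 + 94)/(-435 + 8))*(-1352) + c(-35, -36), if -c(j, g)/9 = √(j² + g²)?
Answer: 415064/427 - 9*√2521 ≈ 520.16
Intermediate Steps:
c(j, g) = -9*√(g² + j²) (c(j, g) = -9*√(j² + g²) = -9*√(g² + j²))
((213 + 94)/(-435 + 8))*(-1352) + c(-35, -36) = ((213 + 94)/(-435 + 8))*(-1352) - 9*√((-36)² + (-35)²) = (307/(-427))*(-1352) - 9*√(1296 + 1225) = (307*(-1/427))*(-1352) - 9*√2521 = -307/427*(-1352) - 9*√2521 = 415064/427 - 9*√2521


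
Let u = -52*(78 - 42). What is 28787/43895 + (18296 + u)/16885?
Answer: 48279999/29646683 ≈ 1.6285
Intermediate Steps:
u = -1872 (u = -52*36 = -1872)
28787/43895 + (18296 + u)/16885 = 28787/43895 + (18296 - 1872)/16885 = 28787*(1/43895) + 16424*(1/16885) = 28787/43895 + 16424/16885 = 48279999/29646683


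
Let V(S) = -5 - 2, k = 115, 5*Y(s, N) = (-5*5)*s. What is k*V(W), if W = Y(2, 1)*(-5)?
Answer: -805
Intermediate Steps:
Y(s, N) = -5*s (Y(s, N) = ((-5*5)*s)/5 = (-25*s)/5 = -5*s)
W = 50 (W = -5*2*(-5) = -10*(-5) = 50)
V(S) = -7
k*V(W) = 115*(-7) = -805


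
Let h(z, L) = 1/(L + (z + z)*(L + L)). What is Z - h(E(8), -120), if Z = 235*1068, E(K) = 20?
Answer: 2439525601/9720 ≈ 2.5098e+5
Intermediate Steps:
h(z, L) = 1/(L + 4*L*z) (h(z, L) = 1/(L + (2*z)*(2*L)) = 1/(L + 4*L*z))
Z = 250980
Z - h(E(8), -120) = 250980 - 1/((-120)*(1 + 4*20)) = 250980 - (-1)/(120*(1 + 80)) = 250980 - (-1)/(120*81) = 250980 - 1*(-1/9720) = 250980 + 1/9720 = 2439525601/9720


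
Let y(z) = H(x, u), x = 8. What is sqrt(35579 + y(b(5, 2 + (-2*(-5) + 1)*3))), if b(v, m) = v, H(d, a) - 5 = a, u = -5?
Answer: sqrt(35579) ≈ 188.62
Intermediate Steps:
H(d, a) = 5 + a
y(z) = 0 (y(z) = 5 - 5 = 0)
sqrt(35579 + y(b(5, 2 + (-2*(-5) + 1)*3))) = sqrt(35579 + 0) = sqrt(35579)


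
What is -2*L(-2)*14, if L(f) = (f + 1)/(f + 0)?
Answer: -14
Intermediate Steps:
L(f) = (1 + f)/f
-2*L(-2)*14 = -2*(1 - 2)/(-2)*14 = -(-1)*(-1)*14 = -2*½*14 = -1*14 = -14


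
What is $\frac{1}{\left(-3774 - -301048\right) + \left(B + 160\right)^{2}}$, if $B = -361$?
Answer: $\frac{1}{337675} \approx 2.9614 \cdot 10^{-6}$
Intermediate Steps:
$\frac{1}{\left(-3774 - -301048\right) + \left(B + 160\right)^{2}} = \frac{1}{\left(-3774 - -301048\right) + \left(-361 + 160\right)^{2}} = \frac{1}{\left(-3774 + 301048\right) + \left(-201\right)^{2}} = \frac{1}{297274 + 40401} = \frac{1}{337675}$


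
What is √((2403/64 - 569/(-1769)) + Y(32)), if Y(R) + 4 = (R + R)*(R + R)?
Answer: √827126367955/14152 ≈ 64.264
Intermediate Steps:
Y(R) = -4 + 4*R² (Y(R) = -4 + (R + R)*(R + R) = -4 + (2*R)*(2*R) = -4 + 4*R²)
√((2403/64 - 569/(-1769)) + Y(32)) = √((2403/64 - 569/(-1769)) + (-4 + 4*32²)) = √((2403*(1/64) - 569*(-1/1769)) + (-4 + 4*1024)) = √((2403/64 + 569/1769) + (-4 + 4096)) = √(4287323/113216 + 4092) = √(467567195/113216) = √827126367955/14152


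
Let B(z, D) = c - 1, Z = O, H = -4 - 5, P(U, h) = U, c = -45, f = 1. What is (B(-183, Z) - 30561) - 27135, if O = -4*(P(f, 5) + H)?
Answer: -57742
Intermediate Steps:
H = -9
O = 32 (O = -4*(1 - 9) = -4*(-8) = 32)
Z = 32
B(z, D) = -46 (B(z, D) = -45 - 1 = -46)
(B(-183, Z) - 30561) - 27135 = (-46 - 30561) - 27135 = -30607 - 27135 = -57742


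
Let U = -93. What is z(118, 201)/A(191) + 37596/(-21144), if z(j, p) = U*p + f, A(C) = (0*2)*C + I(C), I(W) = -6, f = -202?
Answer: 8318548/2643 ≈ 3147.4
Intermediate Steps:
A(C) = -6 (A(C) = (0*2)*C - 6 = 0*C - 6 = 0 - 6 = -6)
z(j, p) = -202 - 93*p (z(j, p) = -93*p - 202 = -202 - 93*p)
z(118, 201)/A(191) + 37596/(-21144) = (-202 - 93*201)/(-6) + 37596/(-21144) = (-202 - 18693)*(-1/6) + 37596*(-1/21144) = -18895*(-1/6) - 3133/1762 = 18895/6 - 3133/1762 = 8318548/2643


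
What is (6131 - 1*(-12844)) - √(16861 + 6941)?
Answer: 18975 - √23802 ≈ 18821.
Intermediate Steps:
(6131 - 1*(-12844)) - √(16861 + 6941) = (6131 + 12844) - √23802 = 18975 - √23802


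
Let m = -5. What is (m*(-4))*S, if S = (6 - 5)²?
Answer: 20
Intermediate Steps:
S = 1 (S = 1² = 1)
(m*(-4))*S = -5*(-4)*1 = 20*1 = 20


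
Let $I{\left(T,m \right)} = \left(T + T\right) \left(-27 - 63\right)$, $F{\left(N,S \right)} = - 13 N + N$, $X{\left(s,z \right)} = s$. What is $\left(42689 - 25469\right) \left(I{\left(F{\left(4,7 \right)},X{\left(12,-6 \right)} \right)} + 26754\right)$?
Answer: $609484680$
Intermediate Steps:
$F{\left(N,S \right)} = - 12 N$
$I{\left(T,m \right)} = - 180 T$ ($I{\left(T,m \right)} = 2 T \left(-90\right) = - 180 T$)
$\left(42689 - 25469\right) \left(I{\left(F{\left(4,7 \right)},X{\left(12,-6 \right)} \right)} + 26754\right) = \left(42689 - 25469\right) \left(- 180 \left(\left(-12\right) 4\right) + 26754\right) = 17220 \left(\left(-180\right) \left(-48\right) + 26754\right) = 17220 \left(8640 + 26754\right) = 17220 \cdot 35394 = 609484680$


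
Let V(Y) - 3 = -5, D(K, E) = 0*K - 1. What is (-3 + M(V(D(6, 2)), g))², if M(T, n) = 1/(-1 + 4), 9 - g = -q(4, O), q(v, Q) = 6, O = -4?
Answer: 64/9 ≈ 7.1111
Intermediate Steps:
D(K, E) = -1 (D(K, E) = 0 - 1 = -1)
V(Y) = -2 (V(Y) = 3 - 5 = -2)
g = 15 (g = 9 - (-1)*6 = 9 - 1*(-6) = 9 + 6 = 15)
M(T, n) = ⅓ (M(T, n) = 1/3 = ⅓)
(-3 + M(V(D(6, 2)), g))² = (-3 + ⅓)² = (-8/3)² = 64/9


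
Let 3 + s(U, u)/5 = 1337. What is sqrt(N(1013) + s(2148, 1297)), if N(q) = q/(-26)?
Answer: sqrt(4482582)/26 ≈ 81.431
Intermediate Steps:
s(U, u) = 6670 (s(U, u) = -15 + 5*1337 = -15 + 6685 = 6670)
N(q) = -q/26 (N(q) = q*(-1/26) = -q/26)
sqrt(N(1013) + s(2148, 1297)) = sqrt(-1/26*1013 + 6670) = sqrt(-1013/26 + 6670) = sqrt(172407/26) = sqrt(4482582)/26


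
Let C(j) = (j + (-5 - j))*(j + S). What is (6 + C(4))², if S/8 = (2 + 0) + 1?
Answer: 17956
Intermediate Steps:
S = 24 (S = 8*((2 + 0) + 1) = 8*(2 + 1) = 8*3 = 24)
C(j) = -120 - 5*j (C(j) = (j + (-5 - j))*(j + 24) = -5*(24 + j) = -120 - 5*j)
(6 + C(4))² = (6 + (-120 - 5*4))² = (6 + (-120 - 20))² = (6 - 140)² = (-134)² = 17956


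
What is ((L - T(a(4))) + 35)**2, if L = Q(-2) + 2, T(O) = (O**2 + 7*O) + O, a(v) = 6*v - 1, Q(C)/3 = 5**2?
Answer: 361201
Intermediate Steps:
Q(C) = 75 (Q(C) = 3*5**2 = 3*25 = 75)
a(v) = -1 + 6*v
T(O) = O**2 + 8*O
L = 77 (L = 75 + 2 = 77)
((L - T(a(4))) + 35)**2 = ((77 - (-1 + 6*4)*(8 + (-1 + 6*4))) + 35)**2 = ((77 - (-1 + 24)*(8 + (-1 + 24))) + 35)**2 = ((77 - 23*(8 + 23)) + 35)**2 = ((77 - 23*31) + 35)**2 = ((77 - 1*713) + 35)**2 = ((77 - 713) + 35)**2 = (-636 + 35)**2 = (-601)**2 = 361201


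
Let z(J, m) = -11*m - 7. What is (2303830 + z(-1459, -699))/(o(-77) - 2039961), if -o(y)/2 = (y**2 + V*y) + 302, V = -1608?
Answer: -770504/766685 ≈ -1.0050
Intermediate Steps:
z(J, m) = -7 - 11*m
o(y) = -604 - 2*y**2 + 3216*y (o(y) = -2*((y**2 - 1608*y) + 302) = -2*(302 + y**2 - 1608*y) = -604 - 2*y**2 + 3216*y)
(2303830 + z(-1459, -699))/(o(-77) - 2039961) = (2303830 + (-7 - 11*(-699)))/((-604 - 2*(-77)**2 + 3216*(-77)) - 2039961) = (2303830 + (-7 + 7689))/((-604 - 2*5929 - 247632) - 2039961) = (2303830 + 7682)/((-604 - 11858 - 247632) - 2039961) = 2311512/(-260094 - 2039961) = 2311512/(-2300055) = 2311512*(-1/2300055) = -770504/766685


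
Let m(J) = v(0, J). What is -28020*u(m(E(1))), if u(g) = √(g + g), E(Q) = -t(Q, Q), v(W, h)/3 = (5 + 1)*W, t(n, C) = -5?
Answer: 0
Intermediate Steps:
v(W, h) = 18*W (v(W, h) = 3*((5 + 1)*W) = 3*(6*W) = 18*W)
E(Q) = 5 (E(Q) = -1*(-5) = 5)
m(J) = 0 (m(J) = 18*0 = 0)
u(g) = √2*√g (u(g) = √(2*g) = √2*√g)
-28020*u(m(E(1))) = -28020*√2*√0 = -28020*√2*0 = -28020*0 = 0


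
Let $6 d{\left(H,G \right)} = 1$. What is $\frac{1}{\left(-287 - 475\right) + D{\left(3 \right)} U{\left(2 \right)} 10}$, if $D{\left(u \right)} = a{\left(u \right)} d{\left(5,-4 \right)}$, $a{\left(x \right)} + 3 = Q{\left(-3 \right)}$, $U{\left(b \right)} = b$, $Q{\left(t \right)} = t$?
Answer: $- \frac{1}{782} \approx -0.0012788$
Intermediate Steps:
$d{\left(H,G \right)} = \frac{1}{6}$ ($d{\left(H,G \right)} = \frac{1}{6} \cdot 1 = \frac{1}{6}$)
$a{\left(x \right)} = -6$ ($a{\left(x \right)} = -3 - 3 = -6$)
$D{\left(u \right)} = -1$ ($D{\left(u \right)} = \left(-6\right) \frac{1}{6} = -1$)
$\frac{1}{\left(-287 - 475\right) + D{\left(3 \right)} U{\left(2 \right)} 10} = \frac{1}{\left(-287 - 475\right) + \left(-1\right) 2 \cdot 10} = \frac{1}{-762 - 20} = \frac{1}{-782} = - \frac{1}{782}$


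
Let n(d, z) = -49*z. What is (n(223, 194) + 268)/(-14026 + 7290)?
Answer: 4619/3368 ≈ 1.3714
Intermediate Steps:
(n(223, 194) + 268)/(-14026 + 7290) = (-49*194 + 268)/(-14026 + 7290) = (-9506 + 268)/(-6736) = -9238*(-1/6736) = 4619/3368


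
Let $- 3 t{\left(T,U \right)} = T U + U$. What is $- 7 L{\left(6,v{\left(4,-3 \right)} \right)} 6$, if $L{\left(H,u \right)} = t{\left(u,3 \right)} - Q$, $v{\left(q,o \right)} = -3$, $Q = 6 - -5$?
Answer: $378$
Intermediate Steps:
$t{\left(T,U \right)} = - \frac{U}{3} - \frac{T U}{3}$ ($t{\left(T,U \right)} = - \frac{T U + U}{3} = - \frac{U + T U}{3} = - \frac{U}{3} - \frac{T U}{3}$)
$Q = 11$ ($Q = 6 + 5 = 11$)
$L{\left(H,u \right)} = -12 - u$ ($L{\left(H,u \right)} = \left(- \frac{1}{3}\right) 3 \left(1 + u\right) - 11 = \left(-1 - u\right) - 11 = -12 - u$)
$- 7 L{\left(6,v{\left(4,-3 \right)} \right)} 6 = - 7 \left(-12 - -3\right) 6 = - 7 \left(-12 + 3\right) 6 = \left(-7\right) \left(-9\right) 6 = 63 \cdot 6 = 378$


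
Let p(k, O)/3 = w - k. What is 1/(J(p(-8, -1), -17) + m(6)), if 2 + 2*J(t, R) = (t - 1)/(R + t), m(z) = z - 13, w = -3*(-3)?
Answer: -34/247 ≈ -0.13765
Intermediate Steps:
w = 9
p(k, O) = 27 - 3*k (p(k, O) = 3*(9 - k) = 27 - 3*k)
m(z) = -13 + z
J(t, R) = -1 + (-1 + t)/(2*(R + t)) (J(t, R) = -1 + ((t - 1)/(R + t))/2 = -1 + ((-1 + t)/(R + t))/2 = -1 + (-1 + t)/(2*(R + t)))
1/(J(p(-8, -1), -17) + m(6)) = 1/((-½ - 1*(-17) - (27 - 3*(-8))/2)/(-17 + (27 - 3*(-8))) + (-13 + 6)) = 1/((-½ + 17 - (27 + 24)/2)/(-17 + (27 + 24)) - 7) = 1/((-½ + 17 - ½*51)/(-17 + 51) - 7) = 1/((-½ + 17 - 51/2)/34 - 7) = 1/((1/34)*(-9) - 7) = 1/(-9/34 - 7) = 1/(-247/34) = -34/247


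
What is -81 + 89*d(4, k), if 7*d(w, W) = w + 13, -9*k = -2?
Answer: 946/7 ≈ 135.14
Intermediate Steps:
k = 2/9 (k = -⅑*(-2) = 2/9 ≈ 0.22222)
d(w, W) = 13/7 + w/7 (d(w, W) = (w + 13)/7 = (13 + w)/7 = 13/7 + w/7)
-81 + 89*d(4, k) = -81 + 89*(13/7 + (⅐)*4) = -81 + 89*(13/7 + 4/7) = -81 + 89*(17/7) = -81 + 1513/7 = 946/7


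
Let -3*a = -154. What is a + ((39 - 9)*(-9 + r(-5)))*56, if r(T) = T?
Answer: -70406/3 ≈ -23469.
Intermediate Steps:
a = 154/3 (a = -⅓*(-154) = 154/3 ≈ 51.333)
a + ((39 - 9)*(-9 + r(-5)))*56 = 154/3 + ((39 - 9)*(-9 - 5))*56 = 154/3 + (30*(-14))*56 = 154/3 - 420*56 = 154/3 - 23520 = -70406/3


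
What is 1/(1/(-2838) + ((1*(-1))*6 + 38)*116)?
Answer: 2838/10534655 ≈ 0.00026940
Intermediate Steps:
1/(1/(-2838) + ((1*(-1))*6 + 38)*116) = 1/(-1/2838 + (-1*6 + 38)*116) = 1/(-1/2838 + (-6 + 38)*116) = 1/(-1/2838 + 32*116) = 1/(-1/2838 + 3712) = 1/(10534655/2838) = 2838/10534655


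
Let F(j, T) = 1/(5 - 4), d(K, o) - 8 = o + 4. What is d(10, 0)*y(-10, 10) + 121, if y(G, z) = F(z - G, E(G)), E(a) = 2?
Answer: 133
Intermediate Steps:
d(K, o) = 12 + o (d(K, o) = 8 + (o + 4) = 8 + (4 + o) = 12 + o)
F(j, T) = 1 (F(j, T) = 1/1 = 1)
y(G, z) = 1
d(10, 0)*y(-10, 10) + 121 = (12 + 0)*1 + 121 = 12*1 + 121 = 12 + 121 = 133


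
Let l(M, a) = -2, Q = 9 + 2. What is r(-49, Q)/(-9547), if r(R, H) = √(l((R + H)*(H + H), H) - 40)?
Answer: -I*√42/9547 ≈ -0.00067883*I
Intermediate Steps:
Q = 11
r(R, H) = I*√42 (r(R, H) = √(-2 - 40) = √(-42) = I*√42)
r(-49, Q)/(-9547) = (I*√42)/(-9547) = (I*√42)*(-1/9547) = -I*√42/9547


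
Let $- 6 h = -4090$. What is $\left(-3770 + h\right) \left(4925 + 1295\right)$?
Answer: $- \frac{57628300}{3} \approx -1.9209 \cdot 10^{7}$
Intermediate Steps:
$h = \frac{2045}{3}$ ($h = \left(- \frac{1}{6}\right) \left(-4090\right) = \frac{2045}{3} \approx 681.67$)
$\left(-3770 + h\right) \left(4925 + 1295\right) = \left(-3770 + \frac{2045}{3}\right) \left(4925 + 1295\right) = \left(- \frac{9265}{3}\right) 6220 = - \frac{57628300}{3}$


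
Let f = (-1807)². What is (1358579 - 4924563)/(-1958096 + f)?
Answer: -3565984/1307153 ≈ -2.7281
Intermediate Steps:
f = 3265249
(1358579 - 4924563)/(-1958096 + f) = (1358579 - 4924563)/(-1958096 + 3265249) = -3565984/1307153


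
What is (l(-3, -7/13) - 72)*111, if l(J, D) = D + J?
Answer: -109002/13 ≈ -8384.8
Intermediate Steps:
(l(-3, -7/13) - 72)*111 = ((-7/13 - 3) - 72)*111 = (-46/13 - 72)*111 = -982/13*111 = -109002/13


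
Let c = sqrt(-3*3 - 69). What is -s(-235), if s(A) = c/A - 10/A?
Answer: -2/47 + I*sqrt(78)/235 ≈ -0.042553 + 0.037582*I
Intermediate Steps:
c = I*sqrt(78) (c = sqrt(-9 - 69) = sqrt(-78) = I*sqrt(78) ≈ 8.8318*I)
s(A) = -10/A + I*sqrt(78)/A (s(A) = (I*sqrt(78))/A - 10/A = I*sqrt(78)/A - 10/A = -10/A + I*sqrt(78)/A)
-s(-235) = -(-10 + I*sqrt(78))/(-235) = -(-1)*(-10 + I*sqrt(78))/235 = -(2/47 - I*sqrt(78)/235) = -2/47 + I*sqrt(78)/235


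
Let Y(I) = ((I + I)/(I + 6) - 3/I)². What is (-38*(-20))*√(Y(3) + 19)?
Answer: 1520*√43/3 ≈ 3322.4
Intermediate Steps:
Y(I) = (-3/I + 2*I/(6 + I))² (Y(I) = ((2*I)/(6 + I) - 3/I)² = (2*I/(6 + I) - 3/I)² = (-3/I + 2*I/(6 + I))²)
(-38*(-20))*√(Y(3) + 19) = (-38*(-20))*√((18 - 2*3² + 3*3)²/(3²*(6 + 3)²) + 19) = 760*√((⅑)*(18 - 2*9 + 9)²/9² + 19) = 760*√((⅑)*(1/81)*(18 - 18 + 9)² + 19) = 760*√((⅑)*(1/81)*9² + 19) = 760*√((⅑)*(1/81)*81 + 19) = 760*√(⅑ + 19) = 760*√(172/9) = 760*(2*√43/3) = 1520*√43/3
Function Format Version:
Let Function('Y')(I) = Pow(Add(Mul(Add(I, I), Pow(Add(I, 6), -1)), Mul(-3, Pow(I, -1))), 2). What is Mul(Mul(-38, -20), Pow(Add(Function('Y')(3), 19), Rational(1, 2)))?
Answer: Mul(Rational(1520, 3), Pow(43, Rational(1, 2))) ≈ 3322.4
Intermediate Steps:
Function('Y')(I) = Pow(Add(Mul(-3, Pow(I, -1)), Mul(2, I, Pow(Add(6, I), -1))), 2) (Function('Y')(I) = Pow(Add(Mul(Mul(2, I), Pow(Add(6, I), -1)), Mul(-3, Pow(I, -1))), 2) = Pow(Add(Mul(2, I, Pow(Add(6, I), -1)), Mul(-3, Pow(I, -1))), 2) = Pow(Add(Mul(-3, Pow(I, -1)), Mul(2, I, Pow(Add(6, I), -1))), 2))
Mul(Mul(-38, -20), Pow(Add(Function('Y')(3), 19), Rational(1, 2))) = Mul(Mul(-38, -20), Pow(Add(Mul(Pow(3, -2), Pow(Add(6, 3), -2), Pow(Add(18, Mul(-2, Pow(3, 2)), Mul(3, 3)), 2)), 19), Rational(1, 2))) = Mul(760, Pow(Add(Mul(Rational(1, 9), Pow(9, -2), Pow(Add(18, Mul(-2, 9), 9), 2)), 19), Rational(1, 2))) = Mul(760, Pow(Add(Mul(Rational(1, 9), Rational(1, 81), Pow(Add(18, -18, 9), 2)), 19), Rational(1, 2))) = Mul(760, Pow(Add(Mul(Rational(1, 9), Rational(1, 81), Pow(9, 2)), 19), Rational(1, 2))) = Mul(760, Pow(Add(Mul(Rational(1, 9), Rational(1, 81), 81), 19), Rational(1, 2))) = Mul(760, Pow(Add(Rational(1, 9), 19), Rational(1, 2))) = Mul(760, Pow(Rational(172, 9), Rational(1, 2))) = Mul(760, Mul(Rational(2, 3), Pow(43, Rational(1, 2)))) = Mul(Rational(1520, 3), Pow(43, Rational(1, 2)))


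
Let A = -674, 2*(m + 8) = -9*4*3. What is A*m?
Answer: 41788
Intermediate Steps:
m = -62 (m = -8 + (-9*4*3)/2 = -8 + (-36*3)/2 = -8 + (½)*(-108) = -8 - 54 = -62)
A*m = -674*(-62) = 41788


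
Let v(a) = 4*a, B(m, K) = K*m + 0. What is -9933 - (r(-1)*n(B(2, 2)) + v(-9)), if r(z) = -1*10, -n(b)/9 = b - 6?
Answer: -9717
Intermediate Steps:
B(m, K) = K*m
n(b) = 54 - 9*b (n(b) = -9*(b - 6) = -9*(-6 + b) = 54 - 9*b)
r(z) = -10
-9933 - (r(-1)*n(B(2, 2)) + v(-9)) = -9933 - (-10*(54 - 18*2) + 4*(-9)) = -9933 - (-10*(54 - 9*4) - 36) = -9933 - (-10*(54 - 36) - 36) = -9933 - (-10*18 - 36) = -9933 - (-180 - 36) = -9933 - 1*(-216) = -9933 + 216 = -9717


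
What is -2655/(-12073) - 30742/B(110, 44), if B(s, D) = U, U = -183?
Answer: 371634031/2209359 ≈ 168.21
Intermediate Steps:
B(s, D) = -183
-2655/(-12073) - 30742/B(110, 44) = -2655/(-12073) - 30742/(-183) = -2655*(-1/12073) - 30742*(-1/183) = 2655/12073 + 30742/183 = 371634031/2209359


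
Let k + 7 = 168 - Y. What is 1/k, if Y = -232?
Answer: 1/393 ≈ 0.0025445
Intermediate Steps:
k = 393 (k = -7 + (168 - 1*(-232)) = -7 + (168 + 232) = -7 + 400 = 393)
1/k = 1/393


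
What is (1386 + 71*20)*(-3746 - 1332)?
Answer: -14248868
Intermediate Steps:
(1386 + 71*20)*(-3746 - 1332) = (1386 + 1420)*(-5078) = 2806*(-5078) = -14248868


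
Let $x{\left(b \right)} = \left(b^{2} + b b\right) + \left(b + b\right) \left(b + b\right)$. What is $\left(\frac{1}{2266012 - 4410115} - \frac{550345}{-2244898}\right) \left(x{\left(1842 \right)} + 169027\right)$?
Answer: $\frac{24221516295426898607}{4813292536494} \approx 5.0322 \cdot 10^{6}$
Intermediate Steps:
$x{\left(b \right)} = 6 b^{2}$ ($x{\left(b \right)} = \left(b^{2} + b^{2}\right) + 2 b 2 b = 2 b^{2} + 4 b^{2} = 6 b^{2}$)
$\left(\frac{1}{2266012 - 4410115} - \frac{550345}{-2244898}\right) \left(x{\left(1842 \right)} + 169027\right) = \left(\frac{1}{2266012 - 4410115} - \frac{550345}{-2244898}\right) \left(6 \cdot 1842^{2} + 169027\right) = \left(\frac{1}{-2144103} - - \frac{550345}{2244898}\right) \left(6 \cdot 3392964 + 169027\right) = \left(- \frac{1}{2144103} + \frac{550345}{2244898}\right) \left(20357784 + 169027\right) = \frac{1179994120637}{4813292536494} \cdot 20526811 = \frac{24221516295426898607}{4813292536494}$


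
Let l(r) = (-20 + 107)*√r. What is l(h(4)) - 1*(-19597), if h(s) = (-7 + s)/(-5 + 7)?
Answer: 19597 + 87*I*√6/2 ≈ 19597.0 + 106.55*I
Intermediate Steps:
h(s) = -7/2 + s/2 (h(s) = (-7 + s)/2 = (-7 + s)*(½) = -7/2 + s/2)
l(r) = 87*√r
l(h(4)) - 1*(-19597) = 87*√(-7/2 + (½)*4) - 1*(-19597) = 87*√(-7/2 + 2) + 19597 = 87*√(-3/2) + 19597 = 87*(I*√6/2) + 19597 = 87*I*√6/2 + 19597 = 19597 + 87*I*√6/2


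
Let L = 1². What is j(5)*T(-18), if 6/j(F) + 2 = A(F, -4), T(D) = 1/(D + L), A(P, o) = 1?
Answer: 6/17 ≈ 0.35294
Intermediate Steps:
L = 1
T(D) = 1/(1 + D) (T(D) = 1/(D + 1) = 1/(1 + D))
j(F) = -6 (j(F) = 6/(-2 + 1) = 6/(-1) = 6*(-1) = -6)
j(5)*T(-18) = -6/(1 - 18) = -6/(-17) = -6*(-1/17) = 6/17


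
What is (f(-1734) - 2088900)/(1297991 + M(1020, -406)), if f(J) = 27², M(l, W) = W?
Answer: -2088171/1297585 ≈ -1.6093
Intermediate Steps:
f(J) = 729
(f(-1734) - 2088900)/(1297991 + M(1020, -406)) = (729 - 2088900)/(1297991 - 406) = -2088171/1297585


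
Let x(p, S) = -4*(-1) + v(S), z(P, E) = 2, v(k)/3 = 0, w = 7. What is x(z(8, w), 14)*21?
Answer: 84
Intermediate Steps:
v(k) = 0 (v(k) = 3*0 = 0)
x(p, S) = 4 (x(p, S) = -4*(-1) + 0 = 4 + 0 = 4)
x(z(8, w), 14)*21 = 4*21 = 84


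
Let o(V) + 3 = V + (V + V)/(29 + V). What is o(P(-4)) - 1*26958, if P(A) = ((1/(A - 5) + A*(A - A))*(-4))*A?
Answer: -59453213/2205 ≈ -26963.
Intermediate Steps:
P(A) = -4*A/(-5 + A) (P(A) = ((1/(-5 + A) + A*0)*(-4))*A = ((1/(-5 + A) + 0)*(-4))*A = (-4/(-5 + A))*A = -4*A/(-5 + A))
o(V) = -3 + V + 2*V/(29 + V) (o(V) = -3 + (V + (V + V)/(29 + V)) = -3 + (V + (2*V)/(29 + V)) = -3 + (V + 2*V/(29 + V)) = -3 + V + 2*V/(29 + V))
o(P(-4)) - 1*26958 = (-87 + (-4*(-4)/(-5 - 4))**2 + 28*(-4*(-4)/(-5 - 4)))/(29 - 4*(-4)/(-5 - 4)) - 1*26958 = (-87 + (-4*(-4)/(-9))**2 + 28*(-4*(-4)/(-9)))/(29 - 4*(-4)/(-9)) - 26958 = (-87 + (-4*(-4)*(-1/9))**2 + 28*(-4*(-4)*(-1/9)))/(29 - 4*(-4)*(-1/9)) - 26958 = (-87 + (-16/9)**2 + 28*(-16/9))/(29 - 16/9) - 26958 = (-87 + 256/81 - 448/9)/(245/9) - 26958 = (9/245)*(-10823/81) - 26958 = -10823/2205 - 26958 = -59453213/2205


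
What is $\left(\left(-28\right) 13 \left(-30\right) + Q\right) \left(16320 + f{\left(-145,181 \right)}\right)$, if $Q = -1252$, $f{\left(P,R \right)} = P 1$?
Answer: $156379900$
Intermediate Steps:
$f{\left(P,R \right)} = P$
$\left(\left(-28\right) 13 \left(-30\right) + Q\right) \left(16320 + f{\left(-145,181 \right)}\right) = \left(\left(-28\right) 13 \left(-30\right) - 1252\right) \left(16320 - 145\right) = \left(\left(-364\right) \left(-30\right) - 1252\right) 16175 = \left(10920 - 1252\right) 16175 = 9668 \cdot 16175 = 156379900$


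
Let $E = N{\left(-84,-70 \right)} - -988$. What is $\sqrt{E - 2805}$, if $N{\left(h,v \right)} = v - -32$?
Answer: $i \sqrt{1855} \approx 43.07 i$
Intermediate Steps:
$N{\left(h,v \right)} = 32 + v$ ($N{\left(h,v \right)} = v + 32 = 32 + v$)
$E = 950$ ($E = \left(32 - 70\right) - -988 = -38 + 988 = 950$)
$\sqrt{E - 2805} = \sqrt{950 - 2805} = \sqrt{-1855} = i \sqrt{1855}$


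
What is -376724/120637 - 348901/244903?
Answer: -134351207709/29544363211 ≈ -4.5474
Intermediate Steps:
-376724/120637 - 348901/244903 = -134351207709/29544363211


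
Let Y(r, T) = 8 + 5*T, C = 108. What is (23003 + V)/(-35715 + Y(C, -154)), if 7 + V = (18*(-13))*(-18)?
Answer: -27208/36477 ≈ -0.74589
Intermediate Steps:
V = 4205 (V = -7 + (18*(-13))*(-18) = -7 - 234*(-18) = -7 + 4212 = 4205)
(23003 + V)/(-35715 + Y(C, -154)) = (23003 + 4205)/(-35715 + (8 + 5*(-154))) = 27208/(-35715 + (8 - 770)) = 27208/(-35715 - 762) = 27208/(-36477) = 27208*(-1/36477) = -27208/36477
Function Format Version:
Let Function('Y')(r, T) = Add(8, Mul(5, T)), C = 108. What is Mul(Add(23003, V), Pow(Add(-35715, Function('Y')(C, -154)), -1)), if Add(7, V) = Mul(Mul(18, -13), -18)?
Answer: Rational(-27208, 36477) ≈ -0.74589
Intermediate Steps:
V = 4205 (V = Add(-7, Mul(Mul(18, -13), -18)) = Add(-7, Mul(-234, -18)) = Add(-7, 4212) = 4205)
Mul(Add(23003, V), Pow(Add(-35715, Function('Y')(C, -154)), -1)) = Mul(Add(23003, 4205), Pow(Add(-35715, Add(8, Mul(5, -154))), -1)) = Mul(27208, Pow(Add(-35715, Add(8, -770)), -1)) = Mul(27208, Pow(Add(-35715, -762), -1)) = Mul(27208, Pow(-36477, -1)) = Mul(27208, Rational(-1, 36477)) = Rational(-27208, 36477)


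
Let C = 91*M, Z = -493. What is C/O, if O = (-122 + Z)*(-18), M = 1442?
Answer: 65611/5535 ≈ 11.854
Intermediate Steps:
O = 11070 (O = (-122 - 493)*(-18) = -615*(-18) = 11070)
C = 131222 (C = 91*1442 = 131222)
C/O = 131222/11070 = 131222*(1/11070) = 65611/5535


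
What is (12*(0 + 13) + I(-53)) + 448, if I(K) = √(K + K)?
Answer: 604 + I*√106 ≈ 604.0 + 10.296*I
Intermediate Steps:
I(K) = √2*√K (I(K) = √(2*K) = √2*√K)
(12*(0 + 13) + I(-53)) + 448 = (12*(0 + 13) + √2*√(-53)) + 448 = (12*13 + √2*(I*√53)) + 448 = (156 + I*√106) + 448 = 604 + I*√106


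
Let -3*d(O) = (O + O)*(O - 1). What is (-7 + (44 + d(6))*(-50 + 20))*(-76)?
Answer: 55252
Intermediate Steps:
d(O) = -2*O*(-1 + O)/3 (d(O) = -(O + O)*(O - 1)/3 = -2*O*(-1 + O)/3)
(-7 + (44 + d(6))*(-50 + 20))*(-76) = (-7 + (44 + (⅔)*6*(1 - 1*6))*(-50 + 20))*(-76) = (-7 + (44 + (⅔)*6*(1 - 6))*(-30))*(-76) = (-7 + (44 + (⅔)*6*(-5))*(-30))*(-76) = (-7 + (44 - 20)*(-30))*(-76) = (-7 + 24*(-30))*(-76) = (-7 - 720)*(-76) = -727*(-76) = 55252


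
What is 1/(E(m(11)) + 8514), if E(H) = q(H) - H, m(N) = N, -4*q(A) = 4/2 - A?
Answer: 4/34021 ≈ 0.00011757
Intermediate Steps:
q(A) = -1/2 + A/4 (q(A) = -(4/2 - A)/4 = -(4*(1/2) - A)/4 = -(2 - A)/4 = -1/2 + A/4)
E(H) = -1/2 - 3*H/4 (E(H) = (-1/2 + H/4) - H = -1/2 - 3*H/4)
1/(E(m(11)) + 8514) = 1/((-1/2 - 3/4*11) + 8514) = 1/((-1/2 - 33/4) + 8514) = 1/(-35/4 + 8514) = 1/(34021/4) = 4/34021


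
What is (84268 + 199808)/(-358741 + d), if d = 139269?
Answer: -71019/54868 ≈ -1.2944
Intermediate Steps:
(84268 + 199808)/(-358741 + d) = (84268 + 199808)/(-358741 + 139269) = 284076/(-219472) = 284076*(-1/219472) = -71019/54868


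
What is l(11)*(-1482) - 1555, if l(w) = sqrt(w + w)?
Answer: -1555 - 1482*sqrt(22) ≈ -8506.2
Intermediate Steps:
l(w) = sqrt(2)*sqrt(w) (l(w) = sqrt(2*w) = sqrt(2)*sqrt(w))
l(11)*(-1482) - 1555 = (sqrt(2)*sqrt(11))*(-1482) - 1555 = sqrt(22)*(-1482) - 1555 = -1482*sqrt(22) - 1555 = -1555 - 1482*sqrt(22)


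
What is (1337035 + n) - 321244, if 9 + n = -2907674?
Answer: -1891892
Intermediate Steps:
n = -2907683 (n = -9 - 2907674 = -2907683)
(1337035 + n) - 321244 = (1337035 - 2907683) - 321244 = -1570648 - 321244 = -1891892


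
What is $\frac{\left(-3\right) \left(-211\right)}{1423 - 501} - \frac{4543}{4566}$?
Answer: $- \frac{324592}{1052463} \approx -0.30841$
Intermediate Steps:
$\frac{\left(-3\right) \left(-211\right)}{1423 - 501} - \frac{4543}{4566} = \frac{633}{1423 - 501} - \frac{4543}{4566} = \frac{633}{922} - \frac{4543}{4566} = - \frac{324592}{1052463}$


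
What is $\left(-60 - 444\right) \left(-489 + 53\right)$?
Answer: $219744$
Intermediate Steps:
$\left(-60 - 444\right) \left(-489 + 53\right) = \left(-504\right) \left(-436\right) = 219744$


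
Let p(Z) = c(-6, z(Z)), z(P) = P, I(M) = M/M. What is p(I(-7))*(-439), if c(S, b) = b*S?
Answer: 2634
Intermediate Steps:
I(M) = 1
c(S, b) = S*b
p(Z) = -6*Z
p(I(-7))*(-439) = -6*1*(-439) = -6*(-439) = 2634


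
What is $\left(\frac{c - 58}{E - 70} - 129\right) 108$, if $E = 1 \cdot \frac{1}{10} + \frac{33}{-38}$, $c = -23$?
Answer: $- \frac{1146096}{83} \approx -13808.0$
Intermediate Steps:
$E = - \frac{73}{95}$ ($E = 1 \cdot \frac{1}{10} + 33 \left(- \frac{1}{38}\right) = \frac{1}{10} - \frac{33}{38} = - \frac{73}{95} \approx -0.76842$)
$\left(\frac{c - 58}{E - 70} - 129\right) 108 = \left(\frac{-23 - 58}{- \frac{73}{95} - 70} - 129\right) 108 = \left(- \frac{81}{- \frac{6723}{95}} - 129\right) 108 = \left(\left(-81\right) \left(- \frac{95}{6723}\right) - 129\right) 108 = \left(\frac{95}{83} - 129\right) 108 = \left(- \frac{10612}{83}\right) 108 = - \frac{1146096}{83}$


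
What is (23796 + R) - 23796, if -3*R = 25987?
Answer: -25987/3 ≈ -8662.3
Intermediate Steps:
R = -25987/3 (R = -⅓*25987 = -25987/3 ≈ -8662.3)
(23796 + R) - 23796 = (23796 - 25987/3) - 23796 = 45401/3 - 23796 = -25987/3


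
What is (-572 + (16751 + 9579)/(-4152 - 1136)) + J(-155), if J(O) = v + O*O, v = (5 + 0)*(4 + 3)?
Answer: 62089107/2644 ≈ 23483.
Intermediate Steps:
v = 35 (v = 5*7 = 35)
J(O) = 35 + O**2 (J(O) = 35 + O*O = 35 + O**2)
(-572 + (16751 + 9579)/(-4152 - 1136)) + J(-155) = (-572 + (16751 + 9579)/(-4152 - 1136)) + (35 + (-155)**2) = (-572 + 26330/(-5288)) + (35 + 24025) = (-572 + 26330*(-1/5288)) + 24060 = (-572 - 13165/2644) + 24060 = -1525533/2644 + 24060 = 62089107/2644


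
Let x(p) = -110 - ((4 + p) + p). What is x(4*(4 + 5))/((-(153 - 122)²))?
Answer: 6/31 ≈ 0.19355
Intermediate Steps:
x(p) = -114 - 2*p (x(p) = -110 - (4 + 2*p) = -110 + (-4 - 2*p) = -114 - 2*p)
x(4*(4 + 5))/((-(153 - 122)²)) = (-114 - 8*(4 + 5))/((-(153 - 122)²)) = (-114 - 8*9)/((-1*31²)) = (-114 - 2*36)/((-1*961)) = (-114 - 72)/(-961) = -186*(-1/961) = 6/31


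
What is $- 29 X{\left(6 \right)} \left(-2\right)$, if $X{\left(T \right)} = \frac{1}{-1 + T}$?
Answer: $\frac{58}{5} \approx 11.6$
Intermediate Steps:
$- 29 X{\left(6 \right)} \left(-2\right) = - \frac{29}{-1 + 6} \left(-2\right) = - \frac{29}{5} \left(-2\right) = \left(-29\right) \frac{1}{5} \left(-2\right) = \left(- \frac{29}{5}\right) \left(-2\right) = \frac{58}{5}$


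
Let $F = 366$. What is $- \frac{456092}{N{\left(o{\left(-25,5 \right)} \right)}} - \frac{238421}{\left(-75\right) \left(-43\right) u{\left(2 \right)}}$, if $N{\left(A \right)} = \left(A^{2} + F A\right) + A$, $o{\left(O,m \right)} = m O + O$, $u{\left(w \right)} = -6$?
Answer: $\frac{631847}{23994} \approx 26.334$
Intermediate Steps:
$o{\left(O,m \right)} = O + O m$ ($o{\left(O,m \right)} = O m + O = O + O m$)
$N{\left(A \right)} = A^{2} + 367 A$ ($N{\left(A \right)} = \left(A^{2} + 366 A\right) + A = A^{2} + 367 A$)
$- \frac{456092}{N{\left(o{\left(-25,5 \right)} \right)}} - \frac{238421}{\left(-75\right) \left(-43\right) u{\left(2 \right)}} = - \frac{456092}{- 25 \left(1 + 5\right) \left(367 - 25 \left(1 + 5\right)\right)} - \frac{238421}{\left(-75\right) \left(-43\right) \left(-6\right)} = - \frac{456092}{\left(-25\right) 6 \left(367 - 150\right)} - \frac{238421}{3225 \left(-6\right)} = - \frac{456092}{\left(-150\right) \left(367 - 150\right)} - \frac{238421}{-19350} = - \frac{456092}{\left(-150\right) 217} - - \frac{238421}{19350} = - \frac{456092}{-32550} + \frac{238421}{19350} = \left(-456092\right) \left(- \frac{1}{32550}\right) + \frac{238421}{19350} = \frac{32578}{2325} + \frac{238421}{19350} = \frac{631847}{23994}$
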